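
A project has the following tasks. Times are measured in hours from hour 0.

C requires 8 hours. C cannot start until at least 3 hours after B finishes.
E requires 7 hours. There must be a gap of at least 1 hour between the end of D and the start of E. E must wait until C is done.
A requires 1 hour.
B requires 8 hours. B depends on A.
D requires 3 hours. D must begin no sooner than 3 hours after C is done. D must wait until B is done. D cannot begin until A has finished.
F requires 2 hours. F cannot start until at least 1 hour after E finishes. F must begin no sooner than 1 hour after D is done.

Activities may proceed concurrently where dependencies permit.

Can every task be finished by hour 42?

Nothing blocks A, so it runs from hour 0 to hour 1.
After A (finishes hour 1), B can start at hour 1 and finishes at hour 9.
C cannot begin until B (finishes hour 9, plus 3-hour gap → hour 12). It runs from hour 12 to 12 + 8 = hour 20.
For D: C (finishes hour 20, plus 3-hour gap → hour 23); B (finishes hour 9); A (finishes hour 1). Taking the maximum gives a start of hour 23, and it finishes at 23 + 3 = hour 26.
E cannot start until D (finishes hour 26, plus 1-hour gap → hour 27); C (finishes hour 20). The controlling bound is hour 27, so E finishes at 27 + 7 = hour 34.
F needs all of E (finishes hour 34, plus 1-hour gap → hour 35); D (finishes hour 26, plus 1-hour gap → hour 27). That puts its earliest start at hour 35; it finishes at 35 + 2 = hour 37.
Every task is finished by hour 37, which is no later than the deadline of 42, so the schedule is feasible.

Yes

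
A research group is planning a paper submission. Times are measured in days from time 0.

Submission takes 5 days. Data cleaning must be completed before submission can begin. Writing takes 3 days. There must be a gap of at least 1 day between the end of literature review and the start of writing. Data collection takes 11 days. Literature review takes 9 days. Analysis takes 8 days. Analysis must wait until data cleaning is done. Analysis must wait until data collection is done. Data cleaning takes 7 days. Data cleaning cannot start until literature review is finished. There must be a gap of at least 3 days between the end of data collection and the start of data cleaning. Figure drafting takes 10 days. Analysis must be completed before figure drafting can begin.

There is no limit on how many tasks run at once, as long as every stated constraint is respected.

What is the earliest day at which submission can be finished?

26

Data collection has no prerequisites, so it starts at day 0 and finishes at day 11.
Literature review can start immediately at day 0; it finishes at day 9.
Data cleaning cannot start until literature review (finishes day 9); data collection (finishes day 11, plus 3-day gap → day 14). The controlling bound is day 14, so data cleaning finishes at 14 + 7 = day 21.
After data cleaning (finishes day 21), submission can start at day 21 and finishes at day 26.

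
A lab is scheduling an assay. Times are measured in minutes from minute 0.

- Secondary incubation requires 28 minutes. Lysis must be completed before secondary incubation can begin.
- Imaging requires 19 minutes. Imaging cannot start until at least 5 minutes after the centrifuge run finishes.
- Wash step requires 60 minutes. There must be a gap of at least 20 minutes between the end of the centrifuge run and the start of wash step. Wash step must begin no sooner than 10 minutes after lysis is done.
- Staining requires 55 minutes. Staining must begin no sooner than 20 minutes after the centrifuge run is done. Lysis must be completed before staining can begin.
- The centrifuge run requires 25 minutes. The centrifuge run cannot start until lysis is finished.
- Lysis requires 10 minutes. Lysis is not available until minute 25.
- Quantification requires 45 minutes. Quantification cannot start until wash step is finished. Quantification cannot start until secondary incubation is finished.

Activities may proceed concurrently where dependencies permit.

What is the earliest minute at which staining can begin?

80

Lysis cannot begin until its own release at minute 25. It runs from minute 25 to 25 + 10 = minute 35.
The centrifuge run waits on lysis (finishes minute 35), so it starts at minute 35 and finishes at 35 + 25 = minute 60.
Staining waits on the centrifuge run (finishes minute 60, plus 20-minute gap → minute 80); lysis (finishes minute 35). The latest of these is minute 80, which is the earliest staining can start.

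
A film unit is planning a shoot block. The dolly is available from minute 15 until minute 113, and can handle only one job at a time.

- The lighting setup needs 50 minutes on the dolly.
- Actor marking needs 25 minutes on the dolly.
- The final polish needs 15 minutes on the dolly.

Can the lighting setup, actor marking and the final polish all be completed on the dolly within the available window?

The dolly window is 113 − 15 = 98 minutes.
Running back to back, the jobs need 50 + 25 + 15 = 90 minutes on the dolly.
Since 90 ≤ 98, they fit within the window.

Yes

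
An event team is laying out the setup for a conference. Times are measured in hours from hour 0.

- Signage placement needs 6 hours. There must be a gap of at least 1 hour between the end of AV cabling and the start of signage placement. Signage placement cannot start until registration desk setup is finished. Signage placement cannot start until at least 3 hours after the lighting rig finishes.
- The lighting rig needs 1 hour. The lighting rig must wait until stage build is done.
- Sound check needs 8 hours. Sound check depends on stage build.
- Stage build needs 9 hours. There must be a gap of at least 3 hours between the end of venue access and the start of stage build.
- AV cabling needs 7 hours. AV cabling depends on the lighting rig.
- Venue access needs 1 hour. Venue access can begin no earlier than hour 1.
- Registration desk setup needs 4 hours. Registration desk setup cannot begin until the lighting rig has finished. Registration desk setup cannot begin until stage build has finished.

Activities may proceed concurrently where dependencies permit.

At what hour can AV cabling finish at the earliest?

22

Venue access cannot begin until its own release at hour 1. It runs from hour 1 to 1 + 1 = hour 2.
Stage build cannot begin until venue access (finishes hour 2, plus 3-hour gap → hour 5). It runs from hour 5 to 5 + 9 = hour 14.
The lighting rig cannot begin until stage build (finishes hour 14). It runs from hour 14 to 14 + 1 = hour 15.
AV cabling cannot begin until the lighting rig (finishes hour 15). It runs from hour 15 to 15 + 7 = hour 22.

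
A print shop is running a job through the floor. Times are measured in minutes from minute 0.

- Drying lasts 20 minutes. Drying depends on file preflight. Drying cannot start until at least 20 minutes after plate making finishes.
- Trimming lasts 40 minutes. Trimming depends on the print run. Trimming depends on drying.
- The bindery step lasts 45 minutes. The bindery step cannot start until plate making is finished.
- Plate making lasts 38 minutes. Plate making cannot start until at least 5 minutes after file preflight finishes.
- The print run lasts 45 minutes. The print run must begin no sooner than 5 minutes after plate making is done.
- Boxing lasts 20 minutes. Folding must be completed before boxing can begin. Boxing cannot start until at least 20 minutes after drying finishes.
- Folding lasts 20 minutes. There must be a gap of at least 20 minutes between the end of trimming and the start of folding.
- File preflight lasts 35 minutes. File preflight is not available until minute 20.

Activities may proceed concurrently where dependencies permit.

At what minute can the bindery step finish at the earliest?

143

After its own release at minute 20, file preflight can start at minute 20 and finishes at minute 55.
Plate making waits on file preflight (finishes minute 55, plus 5-minute gap → minute 60), so it starts at minute 60 and finishes at 60 + 38 = minute 98.
After plate making (finishes minute 98), the bindery step can start at minute 98 and finishes at minute 143.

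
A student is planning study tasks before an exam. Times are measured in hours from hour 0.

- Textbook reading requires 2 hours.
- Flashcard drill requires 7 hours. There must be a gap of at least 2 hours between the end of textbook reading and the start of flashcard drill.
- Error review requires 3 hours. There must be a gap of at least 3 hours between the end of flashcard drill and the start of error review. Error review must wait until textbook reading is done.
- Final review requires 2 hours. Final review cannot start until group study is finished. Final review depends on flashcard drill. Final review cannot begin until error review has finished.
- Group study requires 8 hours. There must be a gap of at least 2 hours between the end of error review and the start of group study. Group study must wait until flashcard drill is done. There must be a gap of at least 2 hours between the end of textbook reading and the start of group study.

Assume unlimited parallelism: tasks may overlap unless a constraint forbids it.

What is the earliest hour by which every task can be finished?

Nothing blocks textbook reading, so it runs from hour 0 to hour 2.
Flashcard drill waits on textbook reading (finishes hour 2, plus 2-hour gap → hour 4), so it starts at hour 4 and finishes at 4 + 7 = hour 11.
For error review: flashcard drill (finishes hour 11, plus 3-hour gap → hour 14); textbook reading (finishes hour 2). Taking the maximum gives a start of hour 14, and it finishes at 14 + 3 = hour 17.
Group study cannot start until error review (finishes hour 17, plus 2-hour gap → hour 19); flashcard drill (finishes hour 11); textbook reading (finishes hour 2, plus 2-hour gap → hour 4). The controlling bound is hour 19, so group study finishes at 19 + 8 = hour 27.
Final review needs all of group study (finishes hour 27); flashcard drill (finishes hour 11); error review (finishes hour 17). That puts its earliest start at hour 27; it finishes at 27 + 2 = hour 29.
All tasks are finished once the last one completes. Finish times: Textbook reading at 2, Flashcard drill at 11, Error review at 17, Group study at 27, Final review at 29. The latest is hour 29.

29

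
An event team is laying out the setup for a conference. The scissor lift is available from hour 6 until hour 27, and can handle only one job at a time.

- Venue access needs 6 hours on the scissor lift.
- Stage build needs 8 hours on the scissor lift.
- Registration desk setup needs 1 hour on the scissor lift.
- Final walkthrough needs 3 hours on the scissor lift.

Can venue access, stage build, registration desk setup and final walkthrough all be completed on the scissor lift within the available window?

The scissor lift window is 27 − 6 = 21 hours.
Running back to back, the jobs need 6 + 8 + 1 + 3 = 18 hours on the scissor lift.
Since 18 ≤ 21, they fit within the window.

Yes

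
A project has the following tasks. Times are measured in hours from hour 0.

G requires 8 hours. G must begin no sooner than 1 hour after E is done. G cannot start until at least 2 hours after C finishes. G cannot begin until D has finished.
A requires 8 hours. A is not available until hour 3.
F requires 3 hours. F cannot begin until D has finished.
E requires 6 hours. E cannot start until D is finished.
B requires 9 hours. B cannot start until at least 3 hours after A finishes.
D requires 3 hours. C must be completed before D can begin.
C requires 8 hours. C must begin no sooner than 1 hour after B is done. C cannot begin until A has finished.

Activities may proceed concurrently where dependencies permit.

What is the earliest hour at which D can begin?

After its own release at hour 3, A can start at hour 3 and finishes at hour 11.
B waits on A (finishes hour 11, plus 3-hour gap → hour 14), so it starts at hour 14 and finishes at 14 + 9 = hour 23.
C cannot start until B (finishes hour 23, plus 1-hour gap → hour 24); A (finishes hour 11). The controlling bound is hour 24, so C finishes at 24 + 8 = hour 32.
D waits on C (finishes hour 32), so the earliest it can start is hour 32.

32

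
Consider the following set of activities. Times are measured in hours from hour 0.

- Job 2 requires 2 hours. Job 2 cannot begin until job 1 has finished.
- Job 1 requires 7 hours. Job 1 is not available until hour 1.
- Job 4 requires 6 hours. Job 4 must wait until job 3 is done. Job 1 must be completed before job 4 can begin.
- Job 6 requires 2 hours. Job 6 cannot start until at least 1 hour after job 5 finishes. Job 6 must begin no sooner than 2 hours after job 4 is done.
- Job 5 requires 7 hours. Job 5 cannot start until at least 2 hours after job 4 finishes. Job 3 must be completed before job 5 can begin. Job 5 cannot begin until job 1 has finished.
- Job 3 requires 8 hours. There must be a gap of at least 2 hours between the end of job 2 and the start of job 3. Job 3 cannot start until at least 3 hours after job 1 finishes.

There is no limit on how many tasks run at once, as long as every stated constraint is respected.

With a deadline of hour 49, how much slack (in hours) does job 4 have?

11

After its own release at hour 1, job 1 can start at hour 1 and finishes at hour 8.
Job 2 cannot begin until job 1 (finishes hour 8). It runs from hour 8 to 8 + 2 = hour 10.
Job 3 needs all of job 2 (finishes hour 10, plus 2-hour gap → hour 12); job 1 (finishes hour 8, plus 3-hour gap → hour 11). That puts its earliest start at hour 12; it finishes at 12 + 8 = hour 20.
Job 4 cannot start until job 3 (finishes hour 20); job 1 (finishes hour 8). The controlling bound is hour 20, so job 4 finishes at 20 + 6 = hour 26.

Working backward from the deadline:
Job 6 has no dependents, so it just needs to finish by hour 49. Starting by 49 − 2 = hour 47 achieves that.
Job 5 feeds into job 6 (must start by hour 47, minus 1-hour gap → hour 46); so job 5 must finish by hour 46 and therefore start by hour 39.
Job 4 has several dependents: job 5 (must start by hour 39, minus 2-hour gap → hour 37); job 6 (must start by hour 47, minus 2-hour gap → hour 45). The earliest of those limits is hour 37, so job 4 must start by 37 − 6 = hour 31.
So job 4 can start as early as hour 20 and as late as hour 31, giving 31 − 20 = 11 hours of slack.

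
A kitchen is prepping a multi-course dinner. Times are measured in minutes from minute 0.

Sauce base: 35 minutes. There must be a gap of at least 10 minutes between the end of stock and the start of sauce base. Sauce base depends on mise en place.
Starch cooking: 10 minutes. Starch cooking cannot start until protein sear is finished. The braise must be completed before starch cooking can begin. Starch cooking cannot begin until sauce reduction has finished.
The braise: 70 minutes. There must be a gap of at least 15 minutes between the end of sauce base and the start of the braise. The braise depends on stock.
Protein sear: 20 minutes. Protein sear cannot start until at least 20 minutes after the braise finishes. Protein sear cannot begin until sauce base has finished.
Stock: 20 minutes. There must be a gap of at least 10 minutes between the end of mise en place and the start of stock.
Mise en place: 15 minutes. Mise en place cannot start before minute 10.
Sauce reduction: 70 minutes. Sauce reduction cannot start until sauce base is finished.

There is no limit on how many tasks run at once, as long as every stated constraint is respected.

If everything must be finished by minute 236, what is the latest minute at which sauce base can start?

Starch cooking must finish by minute 236; it takes 10 minutes, so it must start by 236 − 10 = minute 226.
Protein sear has to be done before starch cooking (must start by minute 226). That means finishing by minute 226, i.e. starting by 226 − 20 = minute 206.
For the braise: protein sear (must start by minute 206, minus 20-minute gap → minute 186); starch cooking (must start by minute 226). The most restrictive is minute 186; with a 70-minute duration, the braise must start by minute 116.
Since starch cooking (must start by minute 226) depends on it, sauce reduction must finish by minute 226. Backing off its 70-minute duration gives a latest start of minute 156.
Sauce base feeds the braise (must start by minute 116, minus 15-minute gap → minute 101); protein sear (must start by minute 206); sauce reduction (must start by minute 156). Taking the minimum, sauce base must finish by minute 101 and start by 101 − 35 = minute 66.

66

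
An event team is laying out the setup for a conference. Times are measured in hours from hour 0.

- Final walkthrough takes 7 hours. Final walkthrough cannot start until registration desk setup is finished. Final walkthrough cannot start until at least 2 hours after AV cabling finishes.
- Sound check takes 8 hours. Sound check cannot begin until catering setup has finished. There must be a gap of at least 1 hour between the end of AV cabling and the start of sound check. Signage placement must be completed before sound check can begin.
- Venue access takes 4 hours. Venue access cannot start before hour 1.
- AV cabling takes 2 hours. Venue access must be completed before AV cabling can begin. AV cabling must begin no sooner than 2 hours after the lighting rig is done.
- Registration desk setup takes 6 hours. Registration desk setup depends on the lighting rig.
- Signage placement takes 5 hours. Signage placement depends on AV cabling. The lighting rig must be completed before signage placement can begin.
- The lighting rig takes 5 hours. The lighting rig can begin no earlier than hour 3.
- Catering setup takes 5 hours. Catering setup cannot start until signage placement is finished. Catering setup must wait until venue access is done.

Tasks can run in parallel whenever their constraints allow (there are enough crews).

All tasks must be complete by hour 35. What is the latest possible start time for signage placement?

17

Sound check must finish by hour 35; it takes 8 hours, so it must start by 35 − 8 = hour 27.
Catering setup must finish before sound check (must start by hour 27). With a 5-hour duration, catering setup must start by 27 − 5 = hour 22.
For signage placement: catering setup (must start by hour 22); sound check (must start by hour 27). The most restrictive is hour 22; with a 5-hour duration, signage placement must start by hour 17.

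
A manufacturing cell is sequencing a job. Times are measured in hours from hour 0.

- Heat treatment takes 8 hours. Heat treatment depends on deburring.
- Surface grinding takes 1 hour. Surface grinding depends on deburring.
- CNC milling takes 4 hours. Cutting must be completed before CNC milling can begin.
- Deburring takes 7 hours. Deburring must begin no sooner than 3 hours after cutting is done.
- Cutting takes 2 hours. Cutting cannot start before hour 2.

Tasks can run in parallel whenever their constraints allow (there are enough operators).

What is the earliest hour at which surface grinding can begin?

Cutting cannot begin until its own release at hour 2. It runs from hour 2 to 2 + 2 = hour 4.
Deburring waits on cutting (finishes hour 4, plus 3-hour gap → hour 7), so it starts at hour 7 and finishes at 7 + 7 = hour 14.
Surface grinding waits on deburring (finishes hour 14), so the earliest it can start is hour 14.

14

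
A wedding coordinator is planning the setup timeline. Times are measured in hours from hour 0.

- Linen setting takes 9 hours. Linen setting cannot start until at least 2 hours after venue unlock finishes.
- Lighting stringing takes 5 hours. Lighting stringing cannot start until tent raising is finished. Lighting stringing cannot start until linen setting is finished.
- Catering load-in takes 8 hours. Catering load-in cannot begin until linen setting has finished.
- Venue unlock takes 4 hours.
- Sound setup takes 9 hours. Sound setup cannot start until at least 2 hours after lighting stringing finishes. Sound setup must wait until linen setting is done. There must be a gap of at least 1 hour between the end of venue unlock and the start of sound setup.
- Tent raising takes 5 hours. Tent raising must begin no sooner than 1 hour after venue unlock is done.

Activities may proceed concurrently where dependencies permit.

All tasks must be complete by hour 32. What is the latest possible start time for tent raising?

Nothing follows sound setup; the deadline of hour 32 is its only limit. It must start by 32 − 9 = hour 23.
Lighting stringing must finish before sound setup (must start by hour 23, minus 2-hour gap → hour 21). With a 5-hour duration, lighting stringing must start by 21 − 5 = hour 16.
Since lighting stringing (must start by hour 16) depends on it, tent raising must finish by hour 16. Backing off its 5-hour duration gives a latest start of hour 11.

11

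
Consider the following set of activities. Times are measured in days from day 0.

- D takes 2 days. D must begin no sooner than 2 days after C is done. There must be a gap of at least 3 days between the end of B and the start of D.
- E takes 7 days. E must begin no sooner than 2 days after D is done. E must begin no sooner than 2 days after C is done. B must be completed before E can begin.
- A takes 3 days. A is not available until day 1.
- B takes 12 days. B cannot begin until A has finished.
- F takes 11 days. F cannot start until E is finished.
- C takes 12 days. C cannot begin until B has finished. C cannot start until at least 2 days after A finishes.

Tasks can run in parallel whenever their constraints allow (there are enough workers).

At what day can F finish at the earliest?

52

A waits on its own release at day 1, so it starts at day 1 and finishes at 1 + 3 = day 4.
B cannot begin until A (finishes day 4). It runs from day 4 to 4 + 12 = day 16.
C needs all of B (finishes day 16); A (finishes day 4, plus 2-day gap → day 6). That puts its earliest start at day 16; it finishes at 16 + 12 = day 28.
D cannot start until C (finishes day 28, plus 2-day gap → day 30); B (finishes day 16, plus 3-day gap → day 19). The controlling bound is day 30, so D finishes at 30 + 2 = day 32.
For E: D (finishes day 32, plus 2-day gap → day 34); C (finishes day 28, plus 2-day gap → day 30); B (finishes day 16). Taking the maximum gives a start of day 34, and it finishes at 34 + 7 = day 41.
After E (finishes day 41), F can start at day 41 and finishes at day 52.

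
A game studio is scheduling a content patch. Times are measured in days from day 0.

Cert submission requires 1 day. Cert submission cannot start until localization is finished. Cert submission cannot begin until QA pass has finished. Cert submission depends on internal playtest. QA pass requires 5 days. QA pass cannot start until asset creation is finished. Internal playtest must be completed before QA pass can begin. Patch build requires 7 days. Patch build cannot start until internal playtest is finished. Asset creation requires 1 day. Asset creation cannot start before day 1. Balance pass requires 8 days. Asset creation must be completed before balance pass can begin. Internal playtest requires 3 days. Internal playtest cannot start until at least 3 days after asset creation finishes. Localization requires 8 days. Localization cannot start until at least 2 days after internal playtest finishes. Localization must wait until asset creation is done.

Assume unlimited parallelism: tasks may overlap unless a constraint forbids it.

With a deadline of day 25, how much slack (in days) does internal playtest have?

Asset creation cannot begin until its own release at day 1. It runs from day 1 to 1 + 1 = day 2.
Internal playtest waits on asset creation (finishes day 2, plus 3-day gap → day 5), so it starts at day 5 and finishes at 5 + 3 = day 8.

Working backward from the deadline:
Nothing follows cert submission; the deadline of day 25 is its only limit. It must start by 25 − 1 = day 24.
Localization must finish before cert submission (must start by day 24). With an 8-day duration, localization must start by 24 − 8 = day 16.
QA pass must finish before cert submission (must start by day 24). With a 5-day duration, QA pass must start by 24 − 5 = day 19.
Patch build has no dependents, so it just needs to finish by day 25. Starting by 25 − 7 = day 18 achieves that.
For internal playtest: localization (must start by day 16, minus 2-day gap → day 14); QA pass (must start by day 19); cert submission (must start by day 24); patch build (must start by day 18). The most restrictive is day 14; with a 3-day duration, internal playtest must start by day 11.
So internal playtest can start as early as day 5 and as late as day 11, giving 11 − 5 = 6 days of slack.

6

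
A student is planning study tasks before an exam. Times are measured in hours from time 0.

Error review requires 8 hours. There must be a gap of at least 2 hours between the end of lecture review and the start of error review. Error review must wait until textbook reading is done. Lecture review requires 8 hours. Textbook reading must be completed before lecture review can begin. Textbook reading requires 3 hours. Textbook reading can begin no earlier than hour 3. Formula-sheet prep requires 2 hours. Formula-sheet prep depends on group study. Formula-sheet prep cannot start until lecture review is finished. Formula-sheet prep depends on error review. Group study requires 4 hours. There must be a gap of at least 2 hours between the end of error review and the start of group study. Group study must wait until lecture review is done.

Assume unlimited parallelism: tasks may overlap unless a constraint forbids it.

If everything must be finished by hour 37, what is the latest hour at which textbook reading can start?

8

Formula-sheet prep must finish by hour 37; it takes 2 hours, so it must start by 37 − 2 = hour 35.
Since formula-sheet prep (must start by hour 35) depends on it, group study must finish by hour 35. Backing off its 4-hour duration gives a latest start of hour 31.
Error review has several dependents: group study (must start by hour 31, minus 2-hour gap → hour 29); formula-sheet prep (must start by hour 35). The earliest of those limits is hour 29, so error review must start by 29 − 8 = hour 21.
Lecture review has several dependents: error review (must start by hour 21, minus 2-hour gap → hour 19); group study (must start by hour 31); formula-sheet prep (must start by hour 35). The earliest of those limits is hour 19, so lecture review must start by 19 − 8 = hour 11.
Textbook reading must finish in time for lecture review (must start by hour 11); error review (must start by hour 21). The tightest is hour 11, so textbook reading must start by 11 − 3 = hour 8.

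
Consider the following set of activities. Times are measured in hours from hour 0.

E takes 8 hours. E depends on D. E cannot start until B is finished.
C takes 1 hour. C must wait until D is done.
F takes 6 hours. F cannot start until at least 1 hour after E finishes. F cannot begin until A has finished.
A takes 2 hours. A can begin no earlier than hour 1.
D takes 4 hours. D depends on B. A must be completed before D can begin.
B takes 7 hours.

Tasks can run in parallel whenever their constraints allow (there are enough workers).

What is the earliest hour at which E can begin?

11

Nothing blocks B, so it runs from hour 0 to hour 7.
A waits on its own release at hour 1, so it starts at hour 1 and finishes at 1 + 2 = hour 3.
D has to wait for B (finishes hour 7); A (finishes hour 3). The latest of these is hour 7, so D runs hour 7 to 7 + 4 = hour 11.
E waits on D (finishes hour 11); B (finishes hour 7). The latest of these is hour 11, which is the earliest E can start.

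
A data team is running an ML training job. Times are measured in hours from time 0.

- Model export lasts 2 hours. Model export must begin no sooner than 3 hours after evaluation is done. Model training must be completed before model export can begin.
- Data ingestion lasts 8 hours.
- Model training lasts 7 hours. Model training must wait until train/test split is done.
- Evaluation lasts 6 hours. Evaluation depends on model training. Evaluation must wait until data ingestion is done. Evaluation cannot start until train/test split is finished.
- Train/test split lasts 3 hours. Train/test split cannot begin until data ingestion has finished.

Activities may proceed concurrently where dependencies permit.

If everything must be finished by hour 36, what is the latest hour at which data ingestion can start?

Nothing follows model export; the deadline of hour 36 is its only limit. It must start by 36 − 2 = hour 34.
Evaluation has to be done before model export (must start by hour 34, minus 3-hour gap → hour 31). That means finishing by hour 31, i.e. starting by 31 − 6 = hour 25.
Model training has several dependents: evaluation (must start by hour 25); model export (must start by hour 34). The earliest of those limits is hour 25, so model training must start by 25 − 7 = hour 18.
Train/test split must finish in time for model training (must start by hour 18); evaluation (must start by hour 25). The tightest is hour 18, so train/test split must start by 18 − 3 = hour 15.
Data ingestion must finish in time for train/test split (must start by hour 15); evaluation (must start by hour 25). The tightest is hour 15, so data ingestion must start by 15 − 8 = hour 7.

7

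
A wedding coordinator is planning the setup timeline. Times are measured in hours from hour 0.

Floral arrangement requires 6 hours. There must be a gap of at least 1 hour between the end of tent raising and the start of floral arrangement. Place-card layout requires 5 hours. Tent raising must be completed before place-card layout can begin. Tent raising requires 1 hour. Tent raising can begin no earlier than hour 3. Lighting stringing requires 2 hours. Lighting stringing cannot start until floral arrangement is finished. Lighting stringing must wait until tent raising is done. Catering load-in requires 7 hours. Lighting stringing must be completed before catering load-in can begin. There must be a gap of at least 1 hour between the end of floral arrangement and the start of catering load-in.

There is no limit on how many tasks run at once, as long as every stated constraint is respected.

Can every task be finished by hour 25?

Yes

Tent raising waits on its own release at hour 3, so it starts at hour 3 and finishes at 3 + 1 = hour 4.
Place-card layout cannot begin until tent raising (finishes hour 4). It runs from hour 4 to 4 + 5 = hour 9.
After tent raising (finishes hour 4, plus 1-hour gap → hour 5), floral arrangement can start at hour 5 and finishes at hour 11.
Lighting stringing cannot start until floral arrangement (finishes hour 11); tent raising (finishes hour 4). The controlling bound is hour 11, so lighting stringing finishes at 11 + 2 = hour 13.
Catering load-in needs all of lighting stringing (finishes hour 13); floral arrangement (finishes hour 11, plus 1-hour gap → hour 12). That puts its earliest start at hour 13; it finishes at 13 + 7 = hour 20.
Every task is finished by hour 20, which is no later than the deadline of 25, so the schedule is feasible.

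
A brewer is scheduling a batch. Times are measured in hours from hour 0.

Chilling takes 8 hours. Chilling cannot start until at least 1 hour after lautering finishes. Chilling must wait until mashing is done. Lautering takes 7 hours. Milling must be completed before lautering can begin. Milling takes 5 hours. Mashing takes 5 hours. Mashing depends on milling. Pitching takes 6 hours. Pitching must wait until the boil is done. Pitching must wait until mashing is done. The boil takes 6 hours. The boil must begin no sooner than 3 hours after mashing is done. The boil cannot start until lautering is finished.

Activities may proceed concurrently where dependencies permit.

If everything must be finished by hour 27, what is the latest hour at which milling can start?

To finish by hour 27, pitching (duration 6) must start no later than hour 21.
Since pitching (must start by hour 21) depends on it, the boil must finish by hour 21. Backing off its 6-hour duration gives a latest start of hour 15.
Chilling must finish by hour 27; it takes 8 hours, so it must start by 27 − 8 = hour 19.
Mashing has several dependents: the boil (must start by hour 15, minus 3-hour gap → hour 12); chilling (must start by hour 19); pitching (must start by hour 21). The earliest of those limits is hour 12, so mashing must start by 12 − 5 = hour 7.
For lautering: the boil (must start by hour 15); chilling (must start by hour 19, minus 1-hour gap → hour 18). The most restrictive is hour 15; with a 7-hour duration, lautering must start by hour 8.
Milling must finish in time for mashing (must start by hour 7); lautering (must start by hour 8). The tightest is hour 7, so milling must start by 7 − 5 = hour 2.

2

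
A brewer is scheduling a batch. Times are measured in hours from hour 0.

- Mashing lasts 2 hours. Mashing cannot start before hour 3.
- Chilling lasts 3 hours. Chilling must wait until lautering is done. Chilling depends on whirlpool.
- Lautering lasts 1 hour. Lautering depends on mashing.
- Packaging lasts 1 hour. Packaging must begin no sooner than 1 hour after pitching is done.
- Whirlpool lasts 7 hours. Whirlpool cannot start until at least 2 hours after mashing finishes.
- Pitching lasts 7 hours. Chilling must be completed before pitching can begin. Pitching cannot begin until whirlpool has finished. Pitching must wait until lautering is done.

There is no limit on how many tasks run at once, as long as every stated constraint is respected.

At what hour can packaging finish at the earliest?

Mashing waits on its own release at hour 3, so it starts at hour 3 and finishes at 3 + 2 = hour 5.
Whirlpool waits on mashing (finishes hour 5, plus 2-hour gap → hour 7), so it starts at hour 7 and finishes at 7 + 7 = hour 14.
Lautering waits on mashing (finishes hour 5), so it starts at hour 5 and finishes at 5 + 1 = hour 6.
Chilling needs all of lautering (finishes hour 6); whirlpool (finishes hour 14). That puts its earliest start at hour 14; it finishes at 14 + 3 = hour 17.
Pitching has to wait for chilling (finishes hour 17); whirlpool (finishes hour 14); lautering (finishes hour 6). The latest of these is hour 17, so pitching runs hour 17 to 17 + 7 = hour 24.
Packaging waits on pitching (finishes hour 24, plus 1-hour gap → hour 25), so it starts at hour 25 and finishes at 25 + 1 = hour 26.

26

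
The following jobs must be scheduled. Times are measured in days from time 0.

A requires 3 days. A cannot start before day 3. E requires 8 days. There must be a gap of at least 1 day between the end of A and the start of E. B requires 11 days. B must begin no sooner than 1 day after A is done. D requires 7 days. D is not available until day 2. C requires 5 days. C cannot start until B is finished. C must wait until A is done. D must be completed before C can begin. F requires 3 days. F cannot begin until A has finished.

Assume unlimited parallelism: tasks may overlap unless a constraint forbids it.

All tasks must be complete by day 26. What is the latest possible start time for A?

6

C must finish by day 26; it takes 5 days, so it must start by 26 − 5 = day 21.
Since C (must start by day 21) depends on it, B must finish by day 21. Backing off its 11-day duration gives a latest start of day 10.
E has no dependents, so it just needs to finish by day 26. Starting by 26 − 8 = day 18 achieves that.
F must finish by day 26; it takes 3 days, so it must start by 26 − 3 = day 23.
A has several dependents: B (must start by day 10, minus 1-day gap → day 9); C (must start by day 21); E (must start by day 18, minus 1-day gap → day 17); F (must start by day 23). The earliest of those limits is day 9, so A must start by 9 − 3 = day 6.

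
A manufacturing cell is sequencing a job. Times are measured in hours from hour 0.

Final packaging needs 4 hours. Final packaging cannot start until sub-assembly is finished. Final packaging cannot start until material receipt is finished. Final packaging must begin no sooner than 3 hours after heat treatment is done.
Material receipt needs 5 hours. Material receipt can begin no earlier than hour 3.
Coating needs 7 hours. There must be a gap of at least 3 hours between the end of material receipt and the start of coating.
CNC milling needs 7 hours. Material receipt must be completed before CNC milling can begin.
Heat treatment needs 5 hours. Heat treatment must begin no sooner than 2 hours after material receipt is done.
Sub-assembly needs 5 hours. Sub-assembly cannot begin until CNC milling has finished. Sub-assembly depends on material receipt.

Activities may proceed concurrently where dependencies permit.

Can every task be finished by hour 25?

Yes

After its own release at hour 3, material receipt can start at hour 3 and finishes at hour 8.
Coating waits on material receipt (finishes hour 8, plus 3-hour gap → hour 11), so it starts at hour 11 and finishes at 11 + 7 = hour 18.
After material receipt (finishes hour 8, plus 2-hour gap → hour 10), heat treatment can start at hour 10 and finishes at hour 15.
CNC milling cannot begin until material receipt (finishes hour 8). It runs from hour 8 to 8 + 7 = hour 15.
For sub-assembly: CNC milling (finishes hour 15); material receipt (finishes hour 8). Taking the maximum gives a start of hour 15, and it finishes at 15 + 5 = hour 20.
Final packaging has to wait for sub-assembly (finishes hour 20); material receipt (finishes hour 8); heat treatment (finishes hour 15, plus 3-hour gap → hour 18). The latest of these is hour 20, so final packaging runs hour 20 to 20 + 4 = hour 24.
Every task is finished by hour 24, which is no later than the deadline of 25, so the schedule is feasible.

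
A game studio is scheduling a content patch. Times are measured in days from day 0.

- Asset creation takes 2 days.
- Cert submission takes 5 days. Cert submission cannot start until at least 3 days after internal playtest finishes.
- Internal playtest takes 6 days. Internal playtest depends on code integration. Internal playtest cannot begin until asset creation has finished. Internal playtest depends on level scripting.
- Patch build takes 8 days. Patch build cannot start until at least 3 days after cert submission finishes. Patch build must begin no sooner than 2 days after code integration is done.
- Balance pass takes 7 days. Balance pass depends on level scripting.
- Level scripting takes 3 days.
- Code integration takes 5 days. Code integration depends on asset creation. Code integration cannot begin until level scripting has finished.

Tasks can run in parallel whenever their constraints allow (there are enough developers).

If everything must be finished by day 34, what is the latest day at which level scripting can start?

1

Patch build must finish by day 34; it takes 8 days, so it must start by 34 − 8 = day 26.
Cert submission has to be done before patch build (must start by day 26, minus 3-day gap → day 23). That means finishing by day 23, i.e. starting by 23 − 5 = day 18.
Since cert submission (must start by day 18, minus 3-day gap → day 15) depends on it, internal playtest must finish by day 15. Backing off its 6-day duration gives a latest start of day 9.
For code integration: internal playtest (must start by day 9); patch build (must start by day 26, minus 2-day gap → day 24). The most restrictive is day 9; with a 5-day duration, code integration must start by day 4.
Nothing follows balance pass; the deadline of day 34 is its only limit. It must start by 34 − 7 = day 27.
Level scripting feeds code integration (must start by day 4); internal playtest (must start by day 9); balance pass (must start by day 27). Taking the minimum, level scripting must finish by day 4 and start by 4 − 3 = day 1.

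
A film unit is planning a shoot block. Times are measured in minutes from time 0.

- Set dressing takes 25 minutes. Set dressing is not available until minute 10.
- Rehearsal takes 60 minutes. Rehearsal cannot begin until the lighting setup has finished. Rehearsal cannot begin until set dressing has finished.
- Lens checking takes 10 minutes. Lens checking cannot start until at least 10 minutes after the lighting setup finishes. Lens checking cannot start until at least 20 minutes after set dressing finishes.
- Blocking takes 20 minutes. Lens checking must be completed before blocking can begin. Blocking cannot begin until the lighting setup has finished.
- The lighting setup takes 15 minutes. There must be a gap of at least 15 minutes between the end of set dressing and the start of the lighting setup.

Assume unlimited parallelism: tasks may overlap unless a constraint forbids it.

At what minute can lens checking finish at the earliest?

85

Set dressing cannot begin until its own release at minute 10. It runs from minute 10 to 10 + 25 = minute 35.
The lighting setup waits on set dressing (finishes minute 35, plus 15-minute gap → minute 50), so it starts at minute 50 and finishes at 50 + 15 = minute 65.
Lens checking cannot start until the lighting setup (finishes minute 65, plus 10-minute gap → minute 75); set dressing (finishes minute 35, plus 20-minute gap → minute 55). The controlling bound is minute 75, so lens checking finishes at 75 + 10 = minute 85.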